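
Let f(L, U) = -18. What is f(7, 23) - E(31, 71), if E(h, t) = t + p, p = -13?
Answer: -76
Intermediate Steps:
E(h, t) = -13 + t (E(h, t) = t - 13 = -13 + t)
f(7, 23) - E(31, 71) = -18 - (-13 + 71) = -18 - 1*58 = -18 - 58 = -76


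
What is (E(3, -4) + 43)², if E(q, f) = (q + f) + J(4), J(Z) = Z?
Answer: 2116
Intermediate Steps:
E(q, f) = 4 + f + q (E(q, f) = (q + f) + 4 = (f + q) + 4 = 4 + f + q)
(E(3, -4) + 43)² = ((4 - 4 + 3) + 43)² = (3 + 43)² = 46² = 2116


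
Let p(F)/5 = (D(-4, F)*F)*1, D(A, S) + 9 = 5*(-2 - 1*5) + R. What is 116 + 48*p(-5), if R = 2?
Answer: 50516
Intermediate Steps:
D(A, S) = -42 (D(A, S) = -9 + (5*(-2 - 1*5) + 2) = -9 + (5*(-2 - 5) + 2) = -9 + (5*(-7) + 2) = -9 + (-35 + 2) = -9 - 33 = -42)
p(F) = -210*F (p(F) = 5*(-42*F*1) = 5*(-42*F) = -210*F)
116 + 48*p(-5) = 116 + 48*(-210*(-5)) = 116 + 48*1050 = 116 + 50400 = 50516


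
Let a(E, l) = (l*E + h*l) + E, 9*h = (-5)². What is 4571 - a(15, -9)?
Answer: 4716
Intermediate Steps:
h = 25/9 (h = (⅑)*(-5)² = (⅑)*25 = 25/9 ≈ 2.7778)
a(E, l) = E + 25*l/9 + E*l (a(E, l) = (l*E + 25*l/9) + E = (E*l + 25*l/9) + E = (25*l/9 + E*l) + E = E + 25*l/9 + E*l)
4571 - a(15, -9) = 4571 - (15 + (25/9)*(-9) + 15*(-9)) = 4571 - (15 - 25 - 135) = 4571 - 1*(-145) = 4571 + 145 = 4716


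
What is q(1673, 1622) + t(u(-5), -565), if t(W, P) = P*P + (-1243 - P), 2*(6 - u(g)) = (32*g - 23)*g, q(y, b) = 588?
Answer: 319135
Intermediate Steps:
u(g) = 6 - g*(-23 + 32*g)/2 (u(g) = 6 - (32*g - 23)*g/2 = 6 - (-23 + 32*g)*g/2 = 6 - g*(-23 + 32*g)/2)
t(W, P) = -1243 + P**2 - P (t(W, P) = P**2 + (-1243 - P) = -1243 + P**2 - P)
q(1673, 1622) + t(u(-5), -565) = 588 + (-1243 + (-565)**2 - 1*(-565)) = 588 + (-1243 + 319225 + 565) = 588 + 318547 = 319135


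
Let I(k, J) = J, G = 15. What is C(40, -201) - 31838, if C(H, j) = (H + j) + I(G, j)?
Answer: -32200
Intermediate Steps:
C(H, j) = H + 2*j (C(H, j) = (H + j) + j = H + 2*j)
C(40, -201) - 31838 = (40 + 2*(-201)) - 31838 = (40 - 402) - 31838 = -362 - 31838 = -32200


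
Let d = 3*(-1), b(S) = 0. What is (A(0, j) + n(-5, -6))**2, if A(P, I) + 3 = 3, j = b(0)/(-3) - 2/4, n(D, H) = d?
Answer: 9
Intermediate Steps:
d = -3
n(D, H) = -3
j = -1/2 (j = 0/(-3) - 2/4 = 0*(-1/3) - 2*1/4 = 0 - 1/2 = -1/2 ≈ -0.50000)
A(P, I) = 0 (A(P, I) = -3 + 3 = 0)
(A(0, j) + n(-5, -6))**2 = (0 - 3)**2 = (-3)**2 = 9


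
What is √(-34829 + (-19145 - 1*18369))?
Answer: I*√72343 ≈ 268.97*I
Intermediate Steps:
√(-34829 + (-19145 - 1*18369)) = √(-34829 + (-19145 - 18369)) = √(-34829 - 37514) = √(-72343) = I*√72343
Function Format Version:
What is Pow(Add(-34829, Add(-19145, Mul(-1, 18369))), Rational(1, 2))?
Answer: Mul(I, Pow(72343, Rational(1, 2))) ≈ Mul(268.97, I)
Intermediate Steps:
Pow(Add(-34829, Add(-19145, Mul(-1, 18369))), Rational(1, 2)) = Pow(Add(-34829, Add(-19145, -18369)), Rational(1, 2)) = Pow(Add(-34829, -37514), Rational(1, 2)) = Pow(-72343, Rational(1, 2)) = Mul(I, Pow(72343, Rational(1, 2)))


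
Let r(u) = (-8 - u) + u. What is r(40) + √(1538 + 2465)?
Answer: -8 + √4003 ≈ 55.269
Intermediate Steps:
r(u) = -8
r(40) + √(1538 + 2465) = -8 + √(1538 + 2465) = -8 + √4003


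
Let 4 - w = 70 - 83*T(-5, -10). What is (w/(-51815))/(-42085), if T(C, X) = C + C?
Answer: -896/2180634275 ≈ -4.1089e-7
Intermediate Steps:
T(C, X) = 2*C
w = -896 (w = 4 - (70 - 166*(-5)) = 4 - (70 - 83*(-10)) = 4 - (70 + 830) = 4 - 1*900 = 4 - 900 = -896)
(w/(-51815))/(-42085) = -896/(-51815)/(-42085) = -896*(-1/51815)*(-1/42085) = (896/51815)*(-1/42085) = -896/2180634275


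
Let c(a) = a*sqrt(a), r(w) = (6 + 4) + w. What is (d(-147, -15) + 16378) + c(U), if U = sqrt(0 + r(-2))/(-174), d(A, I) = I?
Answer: 16363 - I*2**(3/4)*sqrt(87)/7569 ≈ 16363.0 - 0.0020725*I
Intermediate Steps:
r(w) = 10 + w
U = -sqrt(2)/87 (U = sqrt(0 + (10 - 2))/(-174) = sqrt(0 + 8)*(-1/174) = sqrt(8)*(-1/174) = (2*sqrt(2))*(-1/174) = -sqrt(2)/87 ≈ -0.016255)
c(a) = a**(3/2)
(d(-147, -15) + 16378) + c(U) = (-15 + 16378) + (-sqrt(2)/87)**(3/2) = 16363 - I*87*2**(3/4)*sqrt(87)/658503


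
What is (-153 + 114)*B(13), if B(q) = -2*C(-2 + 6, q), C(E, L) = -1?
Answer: -78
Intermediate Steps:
B(q) = 2 (B(q) = -2*(-1) = 2)
(-153 + 114)*B(13) = (-153 + 114)*2 = -39*2 = -78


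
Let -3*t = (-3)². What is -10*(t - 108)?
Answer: 1110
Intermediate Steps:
t = -3 (t = -⅓*(-3)² = -⅓*9 = -3)
-10*(t - 108) = -10*(-3 - 108) = -10*(-111) = 1110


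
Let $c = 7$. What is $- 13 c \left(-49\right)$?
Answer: $4459$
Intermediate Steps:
$- 13 c \left(-49\right) = - 13 \cdot 7 \left(-49\right) = \left(-13\right) \left(-343\right) = 4459$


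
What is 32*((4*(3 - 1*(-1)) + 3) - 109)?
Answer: -2880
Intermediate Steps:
32*((4*(3 - 1*(-1)) + 3) - 109) = 32*((4*(3 + 1) + 3) - 109) = 32*((4*4 + 3) - 109) = 32*((16 + 3) - 109) = 32*(19 - 109) = 32*(-90) = -2880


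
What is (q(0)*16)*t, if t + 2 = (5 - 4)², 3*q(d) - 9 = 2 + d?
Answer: -176/3 ≈ -58.667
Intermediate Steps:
q(d) = 11/3 + d/3 (q(d) = 3 + (2 + d)/3 = 3 + (⅔ + d/3) = 11/3 + d/3)
t = -1 (t = -2 + (5 - 4)² = -2 + 1² = -2 + 1 = -1)
(q(0)*16)*t = ((11/3 + (⅓)*0)*16)*(-1) = ((11/3 + 0)*16)*(-1) = ((11/3)*16)*(-1) = (176/3)*(-1) = -176/3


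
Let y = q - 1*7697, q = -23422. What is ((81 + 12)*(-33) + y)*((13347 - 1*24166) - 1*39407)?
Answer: 1717126488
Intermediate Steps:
y = -31119 (y = -23422 - 1*7697 = -23422 - 7697 = -31119)
((81 + 12)*(-33) + y)*((13347 - 1*24166) - 1*39407) = ((81 + 12)*(-33) - 31119)*((13347 - 1*24166) - 1*39407) = (93*(-33) - 31119)*((13347 - 24166) - 39407) = (-3069 - 31119)*(-10819 - 39407) = -34188*(-50226) = 1717126488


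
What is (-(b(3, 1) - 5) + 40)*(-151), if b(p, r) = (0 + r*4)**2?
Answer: -4379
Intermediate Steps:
b(p, r) = 16*r**2 (b(p, r) = (0 + 4*r)**2 = (4*r)**2 = 16*r**2)
(-(b(3, 1) - 5) + 40)*(-151) = (-(16*1**2 - 5) + 40)*(-151) = (-(16*1 - 5) + 40)*(-151) = (-(16 - 5) + 40)*(-151) = (-1*11 + 40)*(-151) = (-11 + 40)*(-151) = 29*(-151) = -4379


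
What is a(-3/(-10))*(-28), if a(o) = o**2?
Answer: -63/25 ≈ -2.5200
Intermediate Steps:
a(-3/(-10))*(-28) = (-3/(-10))**2*(-28) = (-3*(-1/10))**2*(-28) = (3/10)**2*(-28) = (9/100)*(-28) = -63/25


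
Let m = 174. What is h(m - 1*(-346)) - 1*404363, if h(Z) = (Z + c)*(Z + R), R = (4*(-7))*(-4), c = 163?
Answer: 27293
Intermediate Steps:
R = 112 (R = -28*(-4) = 112)
h(Z) = (112 + Z)*(163 + Z) (h(Z) = (Z + 163)*(Z + 112) = (163 + Z)*(112 + Z) = (112 + Z)*(163 + Z))
h(m - 1*(-346)) - 1*404363 = (18256 + (174 - 1*(-346))**2 + 275*(174 - 1*(-346))) - 1*404363 = (18256 + (174 + 346)**2 + 275*(174 + 346)) - 404363 = (18256 + 520**2 + 275*520) - 404363 = (18256 + 270400 + 143000) - 404363 = 431656 - 404363 = 27293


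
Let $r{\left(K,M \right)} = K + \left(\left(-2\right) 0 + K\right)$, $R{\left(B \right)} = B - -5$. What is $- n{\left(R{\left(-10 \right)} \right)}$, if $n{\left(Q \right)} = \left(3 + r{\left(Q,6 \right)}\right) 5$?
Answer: $35$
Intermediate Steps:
$R{\left(B \right)} = 5 + B$ ($R{\left(B \right)} = B + 5 = 5 + B$)
$r{\left(K,M \right)} = 2 K$ ($r{\left(K,M \right)} = K + \left(0 + K\right) = K + K = 2 K$)
$n{\left(Q \right)} = 15 + 10 Q$ ($n{\left(Q \right)} = \left(3 + 2 Q\right) 5 = 15 + 10 Q$)
$- n{\left(R{\left(-10 \right)} \right)} = - (15 + 10 \left(5 - 10\right)) = - (15 + 10 \left(-5\right)) = - (15 - 50) = \left(-1\right) \left(-35\right) = 35$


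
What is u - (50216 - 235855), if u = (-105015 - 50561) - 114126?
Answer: -84063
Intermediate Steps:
u = -269702 (u = -155576 - 114126 = -269702)
u - (50216 - 235855) = -269702 - (50216 - 235855) = -269702 - 1*(-185639) = -269702 + 185639 = -84063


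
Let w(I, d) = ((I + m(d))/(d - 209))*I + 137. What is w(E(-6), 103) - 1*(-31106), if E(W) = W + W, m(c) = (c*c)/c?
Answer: 1656425/53 ≈ 31253.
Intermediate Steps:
m(c) = c (m(c) = c²/c = c)
E(W) = 2*W
w(I, d) = 137 + I*(I + d)/(-209 + d) (w(I, d) = ((I + d)/(d - 209))*I + 137 = ((I + d)/(-209 + d))*I + 137 = I*(I + d)/(-209 + d) + 137 = 137 + I*(I + d)/(-209 + d))
w(E(-6), 103) - 1*(-31106) = (-28633 + (2*(-6))² + 137*103 + (2*(-6))*103)/(-209 + 103) - 1*(-31106) = (-28633 + (-12)² + 14111 - 12*103)/(-106) + 31106 = -(-28633 + 144 + 14111 - 1236)/106 + 31106 = -1/106*(-15614) + 31106 = 7807/53 + 31106 = 1656425/53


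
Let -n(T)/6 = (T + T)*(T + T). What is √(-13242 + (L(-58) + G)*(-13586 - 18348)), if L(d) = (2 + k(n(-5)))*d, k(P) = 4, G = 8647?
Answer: 2*I*√66258377 ≈ 16280.0*I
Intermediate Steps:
n(T) = -24*T² (n(T) = -6*(T + T)*(T + T) = -6*2*T*2*T = -24*T²)
L(d) = 6*d (L(d) = (2 + 4)*d = 6*d)
√(-13242 + (L(-58) + G)*(-13586 - 18348)) = √(-13242 + (6*(-58) + 8647)*(-13586 - 18348)) = √(-13242 + (-348 + 8647)*(-31934)) = √(-13242 + 8299*(-31934)) = √(-13242 - 265020266) = √(-265033508) = 2*I*√66258377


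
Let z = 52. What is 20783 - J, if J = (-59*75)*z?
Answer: 250883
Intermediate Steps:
J = -230100 (J = -59*75*52 = -4425*52 = -230100)
20783 - J = 20783 - 1*(-230100) = 20783 + 230100 = 250883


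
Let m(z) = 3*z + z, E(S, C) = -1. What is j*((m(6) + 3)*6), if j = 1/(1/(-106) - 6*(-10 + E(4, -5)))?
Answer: 17172/6995 ≈ 2.4549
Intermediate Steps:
m(z) = 4*z
j = 106/6995 (j = 1/(1/(-106) - 6*(-10 - 1)) = 1/(-1/106 - 6*(-11)) = 1/(-1/106 + 66) = 1/(6995/106) = 106/6995 ≈ 0.015154)
j*((m(6) + 3)*6) = 106*((4*6 + 3)*6)/6995 = 106*((24 + 3)*6)/6995 = 106*(27*6)/6995 = (106/6995)*162 = 17172/6995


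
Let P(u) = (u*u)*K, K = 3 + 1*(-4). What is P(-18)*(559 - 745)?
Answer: 60264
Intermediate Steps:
K = -1 (K = 3 - 4 = -1)
P(u) = -u**2 (P(u) = (u*u)*(-1) = u**2*(-1) = -u**2)
P(-18)*(559 - 745) = (-1*(-18)**2)*(559 - 745) = -1*324*(-186) = -324*(-186) = 60264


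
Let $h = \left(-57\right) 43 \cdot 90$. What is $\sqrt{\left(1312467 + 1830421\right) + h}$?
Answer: $\sqrt{2922298} \approx 1709.5$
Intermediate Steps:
$h = -220590$ ($h = \left(-2451\right) 90 = -220590$)
$\sqrt{\left(1312467 + 1830421\right) + h} = \sqrt{\left(1312467 + 1830421\right) - 220590} = \sqrt{3142888 - 220590} = \sqrt{2922298}$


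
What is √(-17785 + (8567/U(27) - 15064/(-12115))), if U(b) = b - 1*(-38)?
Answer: I*√2590834595210/12115 ≈ 132.86*I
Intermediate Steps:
U(b) = 38 + b (U(b) = b + 38 = 38 + b)
√(-17785 + (8567/U(27) - 15064/(-12115))) = √(-17785 + (8567/(38 + 27) - 15064/(-12115))) = √(-17785 + (8567/65 - 15064*(-1/12115))) = √(-17785 + (8567*(1/65) + 15064/12115)) = √(-17785 + (659/5 + 15064/12115)) = √(-17785 + 1611821/12115) = √(-213853454/12115) = I*√2590834595210/12115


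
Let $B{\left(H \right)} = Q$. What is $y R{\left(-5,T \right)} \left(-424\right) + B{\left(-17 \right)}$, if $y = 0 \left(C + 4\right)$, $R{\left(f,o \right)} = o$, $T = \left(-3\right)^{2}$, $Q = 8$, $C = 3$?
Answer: $8$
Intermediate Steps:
$T = 9$
$B{\left(H \right)} = 8$
$y = 0$ ($y = 0 \left(3 + 4\right) = 0 \cdot 7 = 0$)
$y R{\left(-5,T \right)} \left(-424\right) + B{\left(-17 \right)} = 0 \cdot 9 \left(-424\right) + 8 = 0 \left(-424\right) + 8 = 0 + 8 = 8$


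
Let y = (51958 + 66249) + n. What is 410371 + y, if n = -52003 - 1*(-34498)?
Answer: 511073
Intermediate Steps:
n = -17505 (n = -52003 + 34498 = -17505)
y = 100702 (y = (51958 + 66249) - 17505 = 118207 - 17505 = 100702)
410371 + y = 410371 + 100702 = 511073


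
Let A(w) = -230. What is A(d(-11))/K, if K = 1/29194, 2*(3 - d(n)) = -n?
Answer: -6714620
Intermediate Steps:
d(n) = 3 + n/2 (d(n) = 3 - (-1)*n/2 = 3 + n/2)
K = 1/29194 ≈ 3.4254e-5
A(d(-11))/K = -230/1/29194 = -230*29194 = -6714620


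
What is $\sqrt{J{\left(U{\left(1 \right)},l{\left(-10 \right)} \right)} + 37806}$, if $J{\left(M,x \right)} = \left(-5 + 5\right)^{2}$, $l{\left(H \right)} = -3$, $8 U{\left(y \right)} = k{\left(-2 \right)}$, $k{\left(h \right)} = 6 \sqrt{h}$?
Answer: $\sqrt{37806} \approx 194.44$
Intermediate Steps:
$U{\left(y \right)} = \frac{3 i \sqrt{2}}{4}$ ($U{\left(y \right)} = \frac{6 \sqrt{-2}}{8} = \frac{6 i \sqrt{2}}{8} = \frac{3 i \sqrt{2}}{4}$)
$J{\left(M,x \right)} = 0$ ($J{\left(M,x \right)} = 0^{2} = 0$)
$\sqrt{J{\left(U{\left(1 \right)},l{\left(-10 \right)} \right)} + 37806} = \sqrt{0 + 37806} = \sqrt{37806}$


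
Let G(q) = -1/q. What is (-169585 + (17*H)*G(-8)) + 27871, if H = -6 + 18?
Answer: -283377/2 ≈ -1.4169e+5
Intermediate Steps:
H = 12
(-169585 + (17*H)*G(-8)) + 27871 = (-169585 + (17*12)*(-1/(-8))) + 27871 = (-169585 + 204*(-1*(-⅛))) + 27871 = (-169585 + 204*(⅛)) + 27871 = (-169585 + 51/2) + 27871 = -339119/2 + 27871 = -283377/2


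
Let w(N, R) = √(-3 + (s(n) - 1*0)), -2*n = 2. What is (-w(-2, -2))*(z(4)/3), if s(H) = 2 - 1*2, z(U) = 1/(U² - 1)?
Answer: -I*√3/45 ≈ -0.03849*I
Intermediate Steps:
n = -1 (n = -½*2 = -1)
z(U) = 1/(-1 + U²)
s(H) = 0 (s(H) = 2 - 2 = 0)
w(N, R) = I*√3 (w(N, R) = √(-3 + (0 - 1*0)) = √(-3 + (0 + 0)) = √(-3 + 0) = √(-3) = I*√3)
(-w(-2, -2))*(z(4)/3) = (-I*√3)*(1/(-1 + 4²*3)) = (-I*√3)*((⅓)/(-1 + 16)) = (-I*√3)*((⅓)/15) = (-I*√3)*((1/15)*(⅓)) = -I*√3*(1/45) = -I*√3/45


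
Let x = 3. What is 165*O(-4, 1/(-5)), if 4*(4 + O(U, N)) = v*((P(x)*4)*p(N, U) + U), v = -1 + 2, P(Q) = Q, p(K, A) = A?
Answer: -2805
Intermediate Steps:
v = 1
O(U, N) = -4 + 13*U/4 (O(U, N) = -4 + (1*((3*4)*U + U))/4 = -4 + (1*(12*U + U))/4 = -4 + (1*(13*U))/4 = -4 + (13*U)/4 = -4 + 13*U/4)
165*O(-4, 1/(-5)) = 165*(-4 + (13/4)*(-4)) = 165*(-4 - 13) = 165*(-17) = -2805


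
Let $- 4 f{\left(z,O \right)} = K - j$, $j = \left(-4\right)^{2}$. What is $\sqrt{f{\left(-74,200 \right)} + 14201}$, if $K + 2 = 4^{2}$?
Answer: $\frac{\sqrt{56806}}{2} \approx 119.17$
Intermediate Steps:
$j = 16$
$K = 14$ ($K = -2 + 4^{2} = -2 + 16 = 14$)
$f{\left(z,O \right)} = \frac{1}{2}$ ($f{\left(z,O \right)} = - \frac{14 - 16}{4} = \left(- \frac{1}{4}\right) \left(-2\right) = \frac{1}{2}$)
$\sqrt{f{\left(-74,200 \right)} + 14201} = \sqrt{\frac{1}{2} + 14201} = \sqrt{\frac{28403}{2}} = \frac{\sqrt{56806}}{2}$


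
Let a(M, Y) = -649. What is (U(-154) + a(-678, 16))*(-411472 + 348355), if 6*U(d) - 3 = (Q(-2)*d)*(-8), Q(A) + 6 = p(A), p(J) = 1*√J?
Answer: 237383037/2 - 12960024*I*√2 ≈ 1.1869e+8 - 1.8328e+7*I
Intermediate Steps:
p(J) = √J
Q(A) = -6 + √A
U(d) = ½ - 4*d*(-6 + I*√2)/3 (U(d) = ½ + (((-6 + √(-2))*d)*(-8))/6 = ½ + (((-6 + I*√2)*d)*(-8))/6 = ½ + ((d*(-6 + I*√2))*(-8))/6 = ½ + (-8*d*(-6 + I*√2))/6 = ½ - 4*d*(-6 + I*√2)/3)
(U(-154) + a(-678, 16))*(-411472 + 348355) = ((½ + (4/3)*(-154)*(6 - I*√2)) - 649)*(-411472 + 348355) = ((½ + (-1232 + 616*I*√2/3)) - 649)*(-63117) = ((-2463/2 + 616*I*√2/3) - 649)*(-63117) = (-3761/2 + 616*I*√2/3)*(-63117) = 237383037/2 - 12960024*I*√2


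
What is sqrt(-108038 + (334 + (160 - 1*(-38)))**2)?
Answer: sqrt(174986) ≈ 418.31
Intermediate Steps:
sqrt(-108038 + (334 + (160 - 1*(-38)))**2) = sqrt(-108038 + (334 + (160 + 38))**2) = sqrt(-108038 + (334 + 198)**2) = sqrt(-108038 + 532**2) = sqrt(-108038 + 283024) = sqrt(174986)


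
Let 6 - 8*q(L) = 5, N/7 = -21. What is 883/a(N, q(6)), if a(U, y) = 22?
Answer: 883/22 ≈ 40.136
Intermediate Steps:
N = -147 (N = 7*(-21) = -147)
q(L) = ⅛ (q(L) = ¾ - ⅛*5 = ¾ - 5/8 = ⅛)
883/a(N, q(6)) = 883/22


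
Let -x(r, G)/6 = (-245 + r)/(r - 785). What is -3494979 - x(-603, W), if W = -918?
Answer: -1212756441/347 ≈ -3.4950e+6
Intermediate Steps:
x(r, G) = -6*(-245 + r)/(-785 + r) (x(r, G) = -6*(-245 + r)/(r - 785) = -6*(-245 + r)/(-785 + r))
-3494979 - x(-603, W) = -3494979 - 6*(245 - 1*(-603))/(-785 - 603) = -3494979 - 6*(245 + 603)/(-1388) = -3494979 - 6*(-1)*848/1388 = -3494979 - 1*(-1272/347) = -3494979 + 1272/347 = -1212756441/347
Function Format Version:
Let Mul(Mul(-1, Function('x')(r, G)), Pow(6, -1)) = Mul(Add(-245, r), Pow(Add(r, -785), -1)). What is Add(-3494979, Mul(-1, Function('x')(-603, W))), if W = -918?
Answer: Rational(-1212756441, 347) ≈ -3.4950e+6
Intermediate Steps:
Function('x')(r, G) = Mul(-6, Pow(Add(-785, r), -1), Add(-245, r)) (Function('x')(r, G) = Mul(-6, Mul(Add(-245, r), Pow(Add(r, -785), -1))) = Mul(-6, Mul(Add(-245, r), Pow(Add(-785, r), -1))) = Mul(-6, Mul(Pow(Add(-785, r), -1), Add(-245, r))) = Mul(-6, Pow(Add(-785, r), -1), Add(-245, r)))
Add(-3494979, Mul(-1, Function('x')(-603, W))) = Add(-3494979, Mul(-1, Mul(6, Pow(Add(-785, -603), -1), Add(245, Mul(-1, -603))))) = Add(-3494979, Mul(-1, Mul(6, Pow(-1388, -1), Add(245, 603)))) = Add(-3494979, Mul(-1, Mul(6, Rational(-1, 1388), 848))) = Add(-3494979, Mul(-1, Rational(-1272, 347))) = Add(-3494979, Rational(1272, 347)) = Rational(-1212756441, 347)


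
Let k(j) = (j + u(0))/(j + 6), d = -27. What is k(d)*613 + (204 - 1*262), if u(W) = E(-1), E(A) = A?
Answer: 2278/3 ≈ 759.33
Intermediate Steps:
u(W) = -1
k(j) = (-1 + j)/(6 + j) (k(j) = (j - 1)/(j + 6) = (-1 + j)/(6 + j))
k(d)*613 + (204 - 1*262) = ((-1 - 27)/(6 - 27))*613 + (204 - 1*262) = (-28/(-21))*613 + (204 - 262) = -1/21*(-28)*613 - 58 = (4/3)*613 - 58 = 2452/3 - 58 = 2278/3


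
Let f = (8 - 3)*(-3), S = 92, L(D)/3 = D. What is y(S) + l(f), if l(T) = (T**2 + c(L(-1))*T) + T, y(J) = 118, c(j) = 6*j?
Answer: 598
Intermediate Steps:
L(D) = 3*D
f = -15 (f = 5*(-3) = -15)
l(T) = T**2 - 17*T (l(T) = (T**2 + (6*(3*(-1)))*T) + T = (T**2 + (6*(-3))*T) + T = (T**2 - 18*T) + T = T**2 - 17*T)
y(S) + l(f) = 118 - 15*(-17 - 15) = 118 - 15*(-32) = 118 + 480 = 598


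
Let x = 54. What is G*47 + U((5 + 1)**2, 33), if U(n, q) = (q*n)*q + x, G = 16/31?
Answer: 1217750/31 ≈ 39282.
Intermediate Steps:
G = 16/31 (G = 16*(1/31) = 16/31 ≈ 0.51613)
U(n, q) = 54 + n*q**2 (U(n, q) = (q*n)*q + 54 = (n*q)*q + 54 = n*q**2 + 54 = 54 + n*q**2)
G*47 + U((5 + 1)**2, 33) = (16/31)*47 + (54 + (5 + 1)**2*33**2) = 752/31 + (54 + 6**2*1089) = 752/31 + (54 + 36*1089) = 752/31 + (54 + 39204) = 752/31 + 39258 = 1217750/31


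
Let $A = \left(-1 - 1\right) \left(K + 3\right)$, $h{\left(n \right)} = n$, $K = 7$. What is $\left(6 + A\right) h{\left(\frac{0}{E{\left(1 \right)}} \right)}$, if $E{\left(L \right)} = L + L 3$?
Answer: $0$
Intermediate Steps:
$E{\left(L \right)} = 4 L$ ($E{\left(L \right)} = L + 3 L = 4 L$)
$A = -20$ ($A = \left(-1 - 1\right) \left(7 + 3\right) = \left(-2\right) 10 = -20$)
$\left(6 + A\right) h{\left(\frac{0}{E{\left(1 \right)}} \right)} = \left(6 - 20\right) \frac{0}{4 \cdot 1} = - 14 \cdot \frac{0}{4} = - 14 \cdot 0 \cdot \frac{1}{4} = \left(-14\right) 0 = 0$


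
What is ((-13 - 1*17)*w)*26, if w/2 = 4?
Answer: -6240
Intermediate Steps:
w = 8 (w = 2*4 = 8)
((-13 - 1*17)*w)*26 = ((-13 - 1*17)*8)*26 = ((-13 - 17)*8)*26 = -30*8*26 = -240*26 = -6240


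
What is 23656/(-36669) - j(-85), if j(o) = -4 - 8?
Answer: 416372/36669 ≈ 11.355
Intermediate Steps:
j(o) = -12
23656/(-36669) - j(-85) = 23656/(-36669) - 1*(-12) = 23656*(-1/36669) + 12 = -23656/36669 + 12 = 416372/36669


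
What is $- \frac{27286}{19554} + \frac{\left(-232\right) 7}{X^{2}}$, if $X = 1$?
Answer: $- \frac{15891491}{9777} \approx -1625.4$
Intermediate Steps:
$- \frac{27286}{19554} + \frac{\left(-232\right) 7}{X^{2}} = - \frac{27286}{19554} + \frac{\left(-232\right) 7}{1^{2}} = \left(-27286\right) \frac{1}{19554} - \frac{1624}{1} = - \frac{13643}{9777} - 1624 = - \frac{15891491}{9777}$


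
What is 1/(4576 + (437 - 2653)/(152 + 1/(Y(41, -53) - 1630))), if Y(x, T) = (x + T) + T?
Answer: 257639/1175199944 ≈ 0.00021923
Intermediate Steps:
Y(x, T) = x + 2*T (Y(x, T) = (T + x) + T = x + 2*T)
1/(4576 + (437 - 2653)/(152 + 1/(Y(41, -53) - 1630))) = 1/(4576 + (437 - 2653)/(152 + 1/((41 + 2*(-53)) - 1630))) = 1/(4576 - 2216/(152 + 1/((41 - 106) - 1630))) = 1/(4576 - 2216/(152 + 1/(-65 - 1630))) = 1/(4576 - 2216/(152 + 1/(-1695))) = 1/(4576 - 2216/(152 - 1/1695)) = 1/(4576 - 2216/257639/1695) = 1/(4576 - 2216*1695/257639) = 1/(4576 - 3756120/257639) = 1/(1175199944/257639) = 257639/1175199944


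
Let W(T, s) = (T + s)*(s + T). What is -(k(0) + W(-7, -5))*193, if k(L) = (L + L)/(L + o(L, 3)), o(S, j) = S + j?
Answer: -27792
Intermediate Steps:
k(L) = 2*L/(3 + 2*L) (k(L) = (L + L)/(L + (L + 3)) = (2*L)/(L + (3 + L)) = (2*L)/(3 + 2*L) = 2*L/(3 + 2*L))
W(T, s) = (T + s)**2 (W(T, s) = (T + s)*(T + s) = (T + s)**2)
-(k(0) + W(-7, -5))*193 = -(2*0/(3 + 2*0) + (-7 - 5)**2)*193 = -(2*0/(3 + 0) + (-12)**2)*193 = -(2*0/3 + 144)*193 = -(2*0*(1/3) + 144)*193 = -(0 + 144)*193 = -144*193 = -1*27792 = -27792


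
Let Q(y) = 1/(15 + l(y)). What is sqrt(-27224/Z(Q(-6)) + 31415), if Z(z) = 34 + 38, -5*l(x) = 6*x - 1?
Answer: 2*sqrt(69833)/3 ≈ 176.17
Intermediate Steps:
l(x) = 1/5 - 6*x/5 (l(x) = -(6*x - 1)/5 = -(-1 + 6*x)/5 = 1/5 - 6*x/5)
Q(y) = 1/(76/5 - 6*y/5) (Q(y) = 1/(15 + (1/5 - 6*y/5)) = 1/(76/5 - 6*y/5))
Z(z) = 72
sqrt(-27224/Z(Q(-6)) + 31415) = sqrt(-27224/72 + 31415) = sqrt(-27224*1/72 + 31415) = sqrt(-3403/9 + 31415) = sqrt(279332/9) = 2*sqrt(69833)/3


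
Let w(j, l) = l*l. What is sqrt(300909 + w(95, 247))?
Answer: sqrt(361918) ≈ 601.60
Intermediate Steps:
w(j, l) = l**2
sqrt(300909 + w(95, 247)) = sqrt(300909 + 247**2) = sqrt(300909 + 61009) = sqrt(361918)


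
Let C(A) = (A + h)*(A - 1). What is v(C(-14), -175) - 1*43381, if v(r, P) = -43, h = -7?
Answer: -43424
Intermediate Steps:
C(A) = (-1 + A)*(-7 + A) (C(A) = (A - 7)*(A - 1) = (-7 + A)*(-1 + A) = (-1 + A)*(-7 + A))
v(C(-14), -175) - 1*43381 = -43 - 1*43381 = -43 - 43381 = -43424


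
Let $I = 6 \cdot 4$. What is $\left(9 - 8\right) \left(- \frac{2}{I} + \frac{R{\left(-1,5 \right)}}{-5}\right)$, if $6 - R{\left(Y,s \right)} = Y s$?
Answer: $- \frac{137}{60} \approx -2.2833$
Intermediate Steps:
$I = 24$
$R{\left(Y,s \right)} = 6 - Y s$
$\left(9 - 8\right) \left(- \frac{2}{I} + \frac{R{\left(-1,5 \right)}}{-5}\right) = \left(9 - 8\right) \left(- \frac{2}{24} + \frac{6 - \left(-1\right) 5}{-5}\right) = 1 \left(\left(-2\right) \frac{1}{24} + \left(6 + 5\right) \left(- \frac{1}{5}\right)\right) = 1 \left(- \frac{1}{12} + 11 \left(- \frac{1}{5}\right)\right) = 1 \left(- \frac{1}{12} - \frac{11}{5}\right) = 1 \left(- \frac{137}{60}\right) = - \frac{137}{60}$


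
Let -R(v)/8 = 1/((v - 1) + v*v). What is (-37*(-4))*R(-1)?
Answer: 1184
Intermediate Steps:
R(v) = -8/(-1 + v + v²) (R(v) = -8/((v - 1) + v*v) = -8/((-1 + v) + v²) = -8/(-1 + v + v²))
(-37*(-4))*R(-1) = (-37*(-4))*(-8/(-1 - 1 + (-1)²)) = 148*(-8/(-1 - 1 + 1)) = 148*(-8/(-1)) = 148*(-8*(-1)) = 148*8 = 1184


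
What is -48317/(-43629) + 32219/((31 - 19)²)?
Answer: 470880133/2094192 ≈ 224.85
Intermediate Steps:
-48317/(-43629) + 32219/((31 - 19)²) = -48317*(-1/43629) + 32219/(12²) = 48317/43629 + 32219/144 = 470880133/2094192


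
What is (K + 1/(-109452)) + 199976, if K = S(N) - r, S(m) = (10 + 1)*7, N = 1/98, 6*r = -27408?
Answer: 22396177691/109452 ≈ 2.0462e+5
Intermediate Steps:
r = -4568 (r = (⅙)*(-27408) = -4568)
N = 1/98 ≈ 0.010204
S(m) = 77 (S(m) = 11*7 = 77)
K = 4645 (K = 77 - 1*(-4568) = 77 + 4568 = 4645)
(K + 1/(-109452)) + 199976 = (4645 + 1/(-109452)) + 199976 = (4645 - 1/109452) + 199976 = 508404539/109452 + 199976 = 22396177691/109452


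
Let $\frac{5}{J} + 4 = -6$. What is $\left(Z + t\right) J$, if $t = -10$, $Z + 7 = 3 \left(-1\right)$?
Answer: $10$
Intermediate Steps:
$Z = -10$ ($Z = -7 + 3 \left(-1\right) = -7 - 3 = -10$)
$J = - \frac{1}{2}$ ($J = \frac{5}{-4 - 6} = \frac{5}{-10} = 5 \left(- \frac{1}{10}\right) = - \frac{1}{2} \approx -0.5$)
$\left(Z + t\right) J = \left(-10 - 10\right) \left(- \frac{1}{2}\right) = \left(-20\right) \left(- \frac{1}{2}\right) = 10$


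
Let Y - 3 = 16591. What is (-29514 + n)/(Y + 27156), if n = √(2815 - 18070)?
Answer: -14757/21875 + 3*I*√1695/43750 ≈ -0.67461 + 0.0028231*I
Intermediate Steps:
Y = 16594 (Y = 3 + 16591 = 16594)
n = 3*I*√1695 (n = √(-15255) = 3*I*√1695 ≈ 123.51*I)
(-29514 + n)/(Y + 27156) = (-29514 + 3*I*√1695)/(16594 + 27156) = (-29514 + 3*I*√1695)/43750 = (-29514 + 3*I*√1695)*(1/43750) = -14757/21875 + 3*I*√1695/43750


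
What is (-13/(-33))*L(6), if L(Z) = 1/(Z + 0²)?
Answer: 13/198 ≈ 0.065657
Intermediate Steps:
L(Z) = 1/Z (L(Z) = 1/(Z + 0) = 1/Z)
(-13/(-33))*L(6) = -13/(-33)/6 = -13*(-1/33)*(⅙) = (13/33)*(⅙) = 13/198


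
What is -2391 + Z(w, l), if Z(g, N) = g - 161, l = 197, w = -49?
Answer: -2601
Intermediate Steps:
Z(g, N) = -161 + g
-2391 + Z(w, l) = -2391 + (-161 - 49) = -2391 - 210 = -2601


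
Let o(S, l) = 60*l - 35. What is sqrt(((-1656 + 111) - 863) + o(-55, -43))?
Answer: I*sqrt(5023) ≈ 70.873*I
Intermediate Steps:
o(S, l) = -35 + 60*l
sqrt(((-1656 + 111) - 863) + o(-55, -43)) = sqrt(((-1656 + 111) - 863) + (-35 + 60*(-43))) = sqrt((-1545 - 863) + (-35 - 2580)) = sqrt(-2408 - 2615) = sqrt(-5023) = I*sqrt(5023)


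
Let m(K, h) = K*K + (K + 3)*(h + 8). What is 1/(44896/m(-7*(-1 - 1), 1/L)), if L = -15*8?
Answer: 39823/5387520 ≈ 0.0073917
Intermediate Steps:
L = -120
m(K, h) = K² + (3 + K)*(8 + h)
1/(44896/m(-7*(-1 - 1), 1/L)) = 1/(44896/(24 + (-7*(-1 - 1))² + 3/(-120) + 8*(-7*(-1 - 1)) - 7*(-1 - 1)/(-120))) = 1/(44896/(24 + (-7*(-2))² + 3*(-1/120) + 8*(-7*(-2)) - 7*(-2)*(-1/120))) = 1/(44896/(24 + 14² - 1/40 + 8*14 + 14*(-1/120))) = 1/(44896/(24 + 196 - 1/40 + 112 - 7/60)) = 1/(44896/(39823/120)) = 1/(44896*(120/39823)) = 1/(5387520/39823) = 39823/5387520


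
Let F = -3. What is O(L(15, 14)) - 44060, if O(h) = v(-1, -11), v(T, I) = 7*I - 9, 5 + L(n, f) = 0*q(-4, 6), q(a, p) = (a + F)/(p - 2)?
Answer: -44146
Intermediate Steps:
q(a, p) = (-3 + a)/(-2 + p) (q(a, p) = (a - 3)/(p - 2) = (-3 + a)/(-2 + p))
L(n, f) = -5 (L(n, f) = -5 + 0*((-3 - 4)/(-2 + 6)) = -5 + 0*(-7/4) = -5 + 0 = -5)
v(T, I) = -9 + 7*I
O(h) = -86 (O(h) = -9 + 7*(-11) = -9 - 77 = -86)
O(L(15, 14)) - 44060 = -86 - 44060 = -44146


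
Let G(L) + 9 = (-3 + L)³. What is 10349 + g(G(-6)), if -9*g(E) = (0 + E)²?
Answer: -50167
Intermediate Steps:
G(L) = -9 + (-3 + L)³
g(E) = -E²/9 (g(E) = -(0 + E)²/9 = -E²/9)
10349 + g(G(-6)) = 10349 - (-9 + (-3 - 6)³)²/9 = 10349 - (-9 + (-9)³)²/9 = 10349 - (-9 - 729)²/9 = 10349 - ⅑*(-738)² = 10349 - ⅑*544644 = 10349 - 60516 = -50167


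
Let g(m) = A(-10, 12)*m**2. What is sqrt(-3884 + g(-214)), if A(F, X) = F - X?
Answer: 2*I*sqrt(252849) ≈ 1005.7*I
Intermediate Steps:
g(m) = -22*m**2 (g(m) = (-10 - 1*12)*m**2 = (-10 - 12)*m**2 = -22*m**2)
sqrt(-3884 + g(-214)) = sqrt(-3884 - 22*(-214)**2) = sqrt(-3884 - 22*45796) = sqrt(-3884 - 1007512) = sqrt(-1011396) = 2*I*sqrt(252849)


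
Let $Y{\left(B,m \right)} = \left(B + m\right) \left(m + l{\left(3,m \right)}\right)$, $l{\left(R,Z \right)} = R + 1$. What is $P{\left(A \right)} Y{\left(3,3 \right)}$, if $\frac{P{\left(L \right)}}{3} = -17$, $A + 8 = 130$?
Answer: $-2142$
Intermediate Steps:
$A = 122$ ($A = -8 + 130 = 122$)
$P{\left(L \right)} = -51$ ($P{\left(L \right)} = 3 \left(-17\right) = -51$)
$l{\left(R,Z \right)} = 1 + R$
$Y{\left(B,m \right)} = \left(4 + m\right) \left(B + m\right)$ ($Y{\left(B,m \right)} = \left(B + m\right) \left(m + \left(1 + 3\right)\right) = \left(B + m\right) \left(m + 4\right) = \left(B + m\right) \left(4 + m\right) = \left(4 + m\right) \left(B + m\right)$)
$P{\left(A \right)} Y{\left(3,3 \right)} = - 51 \left(3^{2} + 4 \cdot 3 + 4 \cdot 3 + 3 \cdot 3\right) = - 51 \left(9 + 12 + 12 + 9\right) = \left(-51\right) 42 = -2142$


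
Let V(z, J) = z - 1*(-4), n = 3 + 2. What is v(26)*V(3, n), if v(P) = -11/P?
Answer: -77/26 ≈ -2.9615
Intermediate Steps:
n = 5
V(z, J) = 4 + z (V(z, J) = z + 4 = 4 + z)
v(26)*V(3, n) = (-11/26)*(4 + 3) = -11*1/26*7 = -11/26*7 = -77/26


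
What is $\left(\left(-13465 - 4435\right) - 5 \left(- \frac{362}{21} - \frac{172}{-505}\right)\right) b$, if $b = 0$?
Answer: $0$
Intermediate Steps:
$\left(\left(-13465 - 4435\right) - 5 \left(- \frac{362}{21} - \frac{172}{-505}\right)\right) b = \left(\left(-13465 - 4435\right) - 5 \left(- \frac{362}{21} - \frac{172}{-505}\right)\right) 0 = \left(-17900 - 5 \left(\left(-362\right) \frac{1}{21} - - \frac{172}{505}\right)\right) 0 = \left(-17900 - 5 \left(- \frac{362}{21} + \frac{172}{505}\right)\right) 0 = \left(-17900 - - \frac{179198}{2121}\right) 0 = \left(-17900 + \frac{179198}{2121}\right) 0 = \left(- \frac{37786702}{2121}\right) 0 = 0$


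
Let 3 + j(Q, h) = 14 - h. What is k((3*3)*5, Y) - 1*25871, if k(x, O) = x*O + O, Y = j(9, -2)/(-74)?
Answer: -957526/37 ≈ -25879.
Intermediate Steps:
j(Q, h) = 11 - h (j(Q, h) = -3 + (14 - h) = 11 - h)
Y = -13/74 (Y = (11 - 1*(-2))/(-74) = (11 + 2)*(-1/74) = 13*(-1/74) = -13/74 ≈ -0.17568)
k(x, O) = O + O*x (k(x, O) = O*x + O = O + O*x)
k((3*3)*5, Y) - 1*25871 = -13*(1 + (3*3)*5)/74 - 1*25871 = -13*(1 + 9*5)/74 - 25871 = -13*(1 + 45)/74 - 25871 = -13/74*46 - 25871 = -299/37 - 25871 = -957526/37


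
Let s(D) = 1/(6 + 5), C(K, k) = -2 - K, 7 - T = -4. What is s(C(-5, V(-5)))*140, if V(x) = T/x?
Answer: 140/11 ≈ 12.727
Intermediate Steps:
T = 11 (T = 7 - 1*(-4) = 7 + 4 = 11)
V(x) = 11/x
s(D) = 1/11
s(C(-5, V(-5)))*140 = (1/11)*140 = 140/11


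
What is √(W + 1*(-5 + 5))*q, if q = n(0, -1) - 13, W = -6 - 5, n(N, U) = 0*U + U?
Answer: -14*I*√11 ≈ -46.433*I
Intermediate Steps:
n(N, U) = U (n(N, U) = 0 + U = U)
W = -11
q = -14 (q = -1 - 13 = -14)
√(W + 1*(-5 + 5))*q = √(-11 + 1*(-5 + 5))*(-14) = √(-11 + 1*0)*(-14) = √(-11 + 0)*(-14) = √(-11)*(-14) = (I*√11)*(-14) = -14*I*√11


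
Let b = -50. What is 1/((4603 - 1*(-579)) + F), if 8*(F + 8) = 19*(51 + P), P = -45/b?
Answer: 80/423781 ≈ 0.00018878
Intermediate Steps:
P = 9/10 (P = -45/(-50) = -45*(-1/50) = 9/10 ≈ 0.90000)
F = 9221/80 (F = -8 + (19*(51 + 9/10))/8 = -8 + (19*(519/10))/8 = -8 + (⅛)*(9861/10) = -8 + 9861/80 = 9221/80 ≈ 115.26)
1/((4603 - 1*(-579)) + F) = 1/((4603 - 1*(-579)) + 9221/80) = 1/((4603 + 579) + 9221/80) = 1/(5182 + 9221/80) = 1/(423781/80) = 80/423781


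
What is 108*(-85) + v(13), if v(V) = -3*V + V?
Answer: -9206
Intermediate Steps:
v(V) = -2*V
108*(-85) + v(13) = 108*(-85) - 2*13 = -9180 - 26 = -9206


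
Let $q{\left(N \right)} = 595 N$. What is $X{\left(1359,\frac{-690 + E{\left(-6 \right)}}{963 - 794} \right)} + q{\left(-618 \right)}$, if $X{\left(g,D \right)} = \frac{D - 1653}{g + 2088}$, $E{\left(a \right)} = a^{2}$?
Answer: $- \frac{71402388847}{194181} \approx -3.6771 \cdot 10^{5}$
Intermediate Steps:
$X{\left(g,D \right)} = \frac{-1653 + D}{2088 + g}$
$X{\left(1359,\frac{-690 + E{\left(-6 \right)}}{963 - 794} \right)} + q{\left(-618 \right)} = \frac{-1653 + \frac{-690 + \left(-6\right)^{2}}{963 - 794}}{2088 + 1359} + 595 \left(-618\right) = \frac{-1653 + \frac{-690 + 36}{169}}{3447} - 367710 = \frac{-1653 - \frac{654}{169}}{3447} - 367710 = \frac{1}{3447} \left(- \frac{280011}{169}\right) - 367710 = - \frac{93337}{194181} - 367710 = - \frac{71402388847}{194181}$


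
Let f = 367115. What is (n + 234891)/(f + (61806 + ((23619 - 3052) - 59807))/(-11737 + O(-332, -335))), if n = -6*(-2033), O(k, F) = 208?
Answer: 41285349/61339801 ≈ 0.67306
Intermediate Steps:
n = 12198
(n + 234891)/(f + (61806 + ((23619 - 3052) - 59807))/(-11737 + O(-332, -335))) = (12198 + 234891)/(367115 + (61806 + ((23619 - 3052) - 59807))/(-11737 + 208)) = 247089/(367115 + (61806 + (20567 - 59807))/(-11529)) = 247089/(367115 + (61806 - 39240)*(-1/11529)) = 247089/(367115 + 22566*(-1/11529)) = 247089/(367115 - 7522/3843) = 247089/(1410815423/3843) = 247089*(3843/1410815423) = 41285349/61339801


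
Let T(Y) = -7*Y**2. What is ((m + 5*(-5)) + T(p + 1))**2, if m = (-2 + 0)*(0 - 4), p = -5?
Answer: 16641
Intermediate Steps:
m = 8 (m = -2*(-4) = 8)
((m + 5*(-5)) + T(p + 1))**2 = ((8 + 5*(-5)) - 7*(-5 + 1)**2)**2 = ((8 - 25) - 7*(-4)**2)**2 = (-17 - 7*16)**2 = (-17 - 112)**2 = (-129)**2 = 16641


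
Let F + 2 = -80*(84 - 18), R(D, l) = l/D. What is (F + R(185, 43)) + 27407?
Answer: 4093168/185 ≈ 22125.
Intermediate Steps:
F = -5282 (F = -2 - 80*(84 - 18) = -2 - 80*66 = -2 - 5280 = -5282)
(F + R(185, 43)) + 27407 = (-5282 + 43/185) + 27407 = -977127/185 + 27407 = 4093168/185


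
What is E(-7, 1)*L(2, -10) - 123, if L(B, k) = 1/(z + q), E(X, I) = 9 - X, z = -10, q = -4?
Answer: -869/7 ≈ -124.14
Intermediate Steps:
L(B, k) = -1/14 (L(B, k) = 1/(-10 - 4) = 1/(-14) = -1/14)
E(-7, 1)*L(2, -10) - 123 = (9 - 1*(-7))*(-1/14) - 123 = (9 + 7)*(-1/14) - 123 = 16*(-1/14) - 123 = -8/7 - 123 = -869/7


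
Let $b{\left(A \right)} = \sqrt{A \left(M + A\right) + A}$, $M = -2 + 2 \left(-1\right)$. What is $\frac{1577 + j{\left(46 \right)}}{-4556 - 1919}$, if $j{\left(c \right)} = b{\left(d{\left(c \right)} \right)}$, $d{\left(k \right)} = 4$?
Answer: $- \frac{1579}{6475} \approx -0.24386$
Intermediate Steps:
$M = -4$ ($M = -2 - 2 = -4$)
$b{\left(A \right)} = \sqrt{A + A \left(-4 + A\right)}$ ($b{\left(A \right)} = \sqrt{A \left(-4 + A\right) + A} = \sqrt{A + A \left(-4 + A\right)}$)
$j{\left(c \right)} = 2$ ($j{\left(c \right)} = \sqrt{4 \left(-3 + 4\right)} = \sqrt{4 \cdot 1} = \sqrt{4} = 2$)
$\frac{1577 + j{\left(46 \right)}}{-4556 - 1919} = \frac{1577 + 2}{-4556 - 1919} = \frac{1579}{-6475} = 1579 \left(- \frac{1}{6475}\right) = - \frac{1579}{6475}$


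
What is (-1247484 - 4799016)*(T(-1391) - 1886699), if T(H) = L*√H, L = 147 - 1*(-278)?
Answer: 11407925503500 - 2569762500*I*√1391 ≈ 1.1408e+13 - 9.5842e+10*I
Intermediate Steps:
L = 425 (L = 147 + 278 = 425)
T(H) = 425*√H
(-1247484 - 4799016)*(T(-1391) - 1886699) = (-1247484 - 4799016)*(425*√(-1391) - 1886699) = -6046500*(425*(I*√1391) - 1886699) = -6046500*(425*I*√1391 - 1886699) = -6046500*(-1886699 + 425*I*√1391) = 11407925503500 - 2569762500*I*√1391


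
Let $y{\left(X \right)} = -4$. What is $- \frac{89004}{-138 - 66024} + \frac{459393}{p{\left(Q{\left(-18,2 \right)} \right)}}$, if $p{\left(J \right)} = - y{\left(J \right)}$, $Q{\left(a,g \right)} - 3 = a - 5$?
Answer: $\frac{5065785947}{44108} \approx 1.1485 \cdot 10^{5}$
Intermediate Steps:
$Q{\left(a,g \right)} = -2 + a$ ($Q{\left(a,g \right)} = 3 + \left(a - 5\right) = 3 + \left(-5 + a\right) = -2 + a$)
$p{\left(J \right)} = 4$ ($p{\left(J \right)} = \left(-1\right) \left(-4\right) = 4$)
$- \frac{89004}{-138 - 66024} + \frac{459393}{p{\left(Q{\left(-18,2 \right)} \right)}} = - \frac{89004}{-138 - 66024} + \frac{459393}{4} = - \frac{89004}{-138 - 66024} + 459393 \cdot \frac{1}{4} = - \frac{89004}{-66162} + \frac{459393}{4} = \left(-89004\right) \left(- \frac{1}{66162}\right) + \frac{459393}{4} = \frac{14834}{11027} + \frac{459393}{4} = \frac{5065785947}{44108}$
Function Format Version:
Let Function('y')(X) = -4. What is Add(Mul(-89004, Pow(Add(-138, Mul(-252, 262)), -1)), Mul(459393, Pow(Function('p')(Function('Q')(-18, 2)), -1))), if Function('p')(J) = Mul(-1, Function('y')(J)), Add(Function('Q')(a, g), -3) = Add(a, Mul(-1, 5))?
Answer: Rational(5065785947, 44108) ≈ 1.1485e+5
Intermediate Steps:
Function('Q')(a, g) = Add(-2, a) (Function('Q')(a, g) = Add(3, Add(a, Mul(-1, 5))) = Add(3, Add(a, -5)) = Add(3, Add(-5, a)) = Add(-2, a))
Function('p')(J) = 4 (Function('p')(J) = Mul(-1, -4) = 4)
Add(Mul(-89004, Pow(Add(-138, Mul(-252, 262)), -1)), Mul(459393, Pow(Function('p')(Function('Q')(-18, 2)), -1))) = Add(Mul(-89004, Pow(Add(-138, Mul(-252, 262)), -1)), Mul(459393, Pow(4, -1))) = Add(Mul(-89004, Pow(Add(-138, -66024), -1)), Mul(459393, Rational(1, 4))) = Add(Mul(-89004, Pow(-66162, -1)), Rational(459393, 4)) = Add(Mul(-89004, Rational(-1, 66162)), Rational(459393, 4)) = Add(Rational(14834, 11027), Rational(459393, 4)) = Rational(5065785947, 44108)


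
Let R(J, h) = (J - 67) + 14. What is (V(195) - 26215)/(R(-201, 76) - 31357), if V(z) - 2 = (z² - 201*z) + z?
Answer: 27188/31611 ≈ 0.86008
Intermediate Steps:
R(J, h) = -53 + J (R(J, h) = (-67 + J) + 14 = -53 + J)
V(z) = 2 + z² - 200*z (V(z) = 2 + ((z² - 201*z) + z) = 2 + (z² - 200*z) = 2 + z² - 200*z)
(V(195) - 26215)/(R(-201, 76) - 31357) = ((2 + 195² - 200*195) - 26215)/((-53 - 201) - 31357) = ((2 + 38025 - 39000) - 26215)/(-254 - 31357) = (-973 - 26215)/(-31611) = -27188*(-1/31611) = 27188/31611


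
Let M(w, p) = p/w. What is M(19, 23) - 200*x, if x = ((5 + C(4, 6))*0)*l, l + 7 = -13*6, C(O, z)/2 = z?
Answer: 23/19 ≈ 1.2105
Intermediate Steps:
C(O, z) = 2*z
l = -85 (l = -7 - 13*6 = -7 - 78 = -85)
x = 0 (x = ((5 + 2*6)*0)*(-85) = ((5 + 12)*0)*(-85) = (17*0)*(-85) = 0*(-85) = 0)
M(19, 23) - 200*x = 23/19 - 200*0 = 23*(1/19) + 0 = 23/19 + 0 = 23/19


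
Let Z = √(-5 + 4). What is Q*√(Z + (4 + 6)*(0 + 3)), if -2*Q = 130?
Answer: -65*√(30 + I) ≈ -356.07 - 5.9328*I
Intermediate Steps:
Q = -65 (Q = -½*130 = -65)
Z = I (Z = √(-1) = I ≈ 1.0*I)
Q*√(Z + (4 + 6)*(0 + 3)) = -65*√(I + (4 + 6)*(0 + 3)) = -65*√(I + 10*3) = -65*√(I + 30) = -65*√(30 + I)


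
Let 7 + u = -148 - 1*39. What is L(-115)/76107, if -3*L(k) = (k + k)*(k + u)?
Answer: -1030/3309 ≈ -0.31127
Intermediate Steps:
u = -194 (u = -7 + (-148 - 1*39) = -7 + (-148 - 39) = -7 - 187 = -194)
L(k) = -2*k*(-194 + k)/3 (L(k) = -(k + k)*(k - 194)/3 = -2*k*(-194 + k)/3)
L(-115)/76107 = ((2/3)*(-115)*(194 - 1*(-115)))/76107 = ((2/3)*(-115)*(194 + 115))*(1/76107) = ((2/3)*(-115)*309)*(1/76107) = -23690*1/76107 = -1030/3309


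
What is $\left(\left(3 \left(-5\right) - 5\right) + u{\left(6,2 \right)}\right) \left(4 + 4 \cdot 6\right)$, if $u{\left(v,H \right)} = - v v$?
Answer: $-1568$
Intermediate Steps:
$u{\left(v,H \right)} = - v^{2}$
$\left(\left(3 \left(-5\right) - 5\right) + u{\left(6,2 \right)}\right) \left(4 + 4 \cdot 6\right) = \left(\left(3 \left(-5\right) - 5\right) - 6^{2}\right) \left(4 + 4 \cdot 6\right) = \left(\left(-15 - 5\right) - 36\right) \left(4 + 24\right) = \left(-20 - 36\right) 28 = \left(-56\right) 28 = -1568$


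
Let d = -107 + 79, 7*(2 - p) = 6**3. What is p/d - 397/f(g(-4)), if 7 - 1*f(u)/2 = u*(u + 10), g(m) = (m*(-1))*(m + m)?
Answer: 44925/34153 ≈ 1.3154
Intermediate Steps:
p = -202/7 (p = 2 - 1/7*6**3 = 2 - 1/7*216 = 2 - 216/7 = -202/7 ≈ -28.857)
g(m) = -2*m**2 (g(m) = (-m)*(2*m) = -2*m**2)
d = -28
f(u) = 14 - 2*u*(10 + u) (f(u) = 14 - 2*u*(u + 10) = 14 - 2*u*(10 + u))
p/d - 397/f(g(-4)) = -202/7/(-28) - 397/(14 - (-40)*(-4)**2 - 2*(-2*(-4)**2)**2) = -202/7*(-1/28) - 397/(14 - (-40)*16 - 2*(-2*16)**2) = 101/98 - 397/(14 - 20*(-32) - 2*(-32)**2) = 101/98 - 397/(14 + 640 - 2*1024) = 101/98 - 397/(14 + 640 - 2048) = 101/98 - 397/(-1394) = 101/98 - 397*(-1/1394) = 101/98 + 397/1394 = 44925/34153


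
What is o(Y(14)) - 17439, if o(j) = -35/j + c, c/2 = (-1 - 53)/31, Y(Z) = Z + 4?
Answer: -9733991/558 ≈ -17444.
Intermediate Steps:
Y(Z) = 4 + Z
c = -108/31 (c = 2*((-1 - 53)/31) = 2*(-54*1/31) = 2*(-54/31) = -108/31 ≈ -3.4839)
o(j) = -108/31 - 35/j (o(j) = -35/j - 108/31 = -108/31 - 35/j)
o(Y(14)) - 17439 = (-108/31 - 35/(4 + 14)) - 17439 = (-108/31 - 35/18) - 17439 = -3029/558 - 17439 = -9733991/558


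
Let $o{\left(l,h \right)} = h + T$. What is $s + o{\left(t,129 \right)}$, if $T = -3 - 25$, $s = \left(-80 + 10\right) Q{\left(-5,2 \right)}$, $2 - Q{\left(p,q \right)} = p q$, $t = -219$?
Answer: $-739$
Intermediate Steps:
$Q{\left(p,q \right)} = 2 - p q$
$s = -840$ ($s = \left(-80 + 10\right) \left(2 - \left(-5\right) 2\right) = - 70 \left(2 + 10\right) = \left(-70\right) 12 = -840$)
$T = -28$ ($T = -3 - 25 = -28$)
$o{\left(l,h \right)} = -28 + h$ ($o{\left(l,h \right)} = h - 28 = -28 + h$)
$s + o{\left(t,129 \right)} = -840 + \left(-28 + 129\right) = -840 + 101 = -739$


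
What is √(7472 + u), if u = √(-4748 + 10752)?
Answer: √(7472 + 2*√1501) ≈ 86.888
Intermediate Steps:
u = 2*√1501 (u = √6004 = 2*√1501 ≈ 77.485)
√(7472 + u) = √(7472 + 2*√1501)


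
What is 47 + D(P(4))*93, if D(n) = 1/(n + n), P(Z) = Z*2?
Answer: 845/16 ≈ 52.813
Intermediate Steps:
P(Z) = 2*Z
D(n) = 1/(2*n)
47 + D(P(4))*93 = 47 + (1/(2*((2*4))))*93 = 47 + ((½)/8)*93 = 47 + ((½)*(⅛))*93 = 47 + (1/16)*93 = 47 + 93/16 = 845/16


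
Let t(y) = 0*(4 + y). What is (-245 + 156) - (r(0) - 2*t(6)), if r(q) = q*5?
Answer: -89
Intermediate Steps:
t(y) = 0
r(q) = 5*q
(-245 + 156) - (r(0) - 2*t(6)) = (-245 + 156) - (5*0 - 2*0) = -89 - (0 + 0) = -89 - 1*0 = -89 + 0 = -89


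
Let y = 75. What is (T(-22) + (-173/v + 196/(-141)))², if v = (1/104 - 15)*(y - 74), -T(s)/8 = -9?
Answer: 326101332092176/48320392761 ≈ 6748.7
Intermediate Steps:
T(s) = 72 (T(s) = -8*(-9) = 72)
v = -1559/104 (v = (1/104 - 15)*(75 - 74) = (1/104 - 15)*1 = -1559/104*1 = -1559/104 ≈ -14.990)
(T(-22) + (-173/v + 196/(-141)))² = (72 + (-173/(-1559/104) + 196/(-141)))² = (72 + (-173*(-104/1559) + 196*(-1/141)))² = (72 + (17992/1559 - 196/141))² = (72 + 2231308/219819)² = (18058276/219819)² = 326101332092176/48320392761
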